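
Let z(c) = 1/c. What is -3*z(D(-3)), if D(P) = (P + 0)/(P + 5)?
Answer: 2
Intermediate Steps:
D(P) = P/(5 + P)
-3*z(D(-3)) = -3/((-3/(5 - 3))) = -3/((-3/2)) = -3/((-3*1/2)) = -3/(-3/2) = -3*(-2/3) = 2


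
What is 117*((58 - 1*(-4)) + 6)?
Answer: 7956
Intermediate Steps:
117*((58 - 1*(-4)) + 6) = 117*((58 + 4) + 6) = 117*(62 + 6) = 117*68 = 7956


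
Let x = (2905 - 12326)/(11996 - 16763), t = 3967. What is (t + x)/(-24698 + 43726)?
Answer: 9460055/45353238 ≈ 0.20859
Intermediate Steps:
x = 9421/4767 (x = -9421/(-4767) = -9421*(-1/4767) = 9421/4767 ≈ 1.9763)
(t + x)/(-24698 + 43726) = (3967 + 9421/4767)/(-24698 + 43726) = (18920110/4767)/19028 = (18920110/4767)*(1/19028) = 9460055/45353238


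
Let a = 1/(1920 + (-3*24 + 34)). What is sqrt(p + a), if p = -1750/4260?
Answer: I*sqrt(16481806023)/200433 ≈ 0.64052*I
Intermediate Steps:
a = 1/1882 (a = 1/(1920 + (-72 + 34)) = 1/(1920 - 38) = 1/1882 ≈ 0.00053135)
p = -175/426 (p = -1750*1/4260 = -175/426 ≈ -0.41080)
sqrt(p + a) = sqrt(-175/426 + 1/1882) = sqrt(-82231/200433) = I*sqrt(16481806023)/200433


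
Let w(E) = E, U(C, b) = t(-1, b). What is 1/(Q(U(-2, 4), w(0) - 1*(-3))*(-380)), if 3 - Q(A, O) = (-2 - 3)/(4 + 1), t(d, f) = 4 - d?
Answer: -1/1520 ≈ -0.00065789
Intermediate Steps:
U(C, b) = 5 (U(C, b) = 4 - 1*(-1) = 4 + 1 = 5)
Q(A, O) = 4 (Q(A, O) = 3 - (-2 - 3)/(4 + 1) = 3 - (-5)/5 = 3 - 1*(-1) = 3 + 1 = 4)
1/(Q(U(-2, 4), w(0) - 1*(-3))*(-380)) = 1/(4*(-380)) = 1/(-1520) = -1/1520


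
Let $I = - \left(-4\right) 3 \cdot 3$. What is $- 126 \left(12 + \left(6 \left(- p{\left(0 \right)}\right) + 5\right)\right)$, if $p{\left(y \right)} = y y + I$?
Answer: $25074$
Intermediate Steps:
$I = 36$ ($I = \left(-1\right) \left(-12\right) 3 = 12 \cdot 3 = 36$)
$p{\left(y \right)} = 36 + y^{2}$ ($p{\left(y \right)} = y y + 36 = y^{2} + 36 = 36 + y^{2}$)
$- 126 \left(12 + \left(6 \left(- p{\left(0 \right)}\right) + 5\right)\right) = - 126 \left(12 + \left(6 \left(- (36 + 0^{2})\right) + 5\right)\right) = - 126 \left(12 + \left(6 \left(- (36 + 0)\right) + 5\right)\right) = - 126 \left(12 + \left(6 \left(\left(-1\right) 36\right) + 5\right)\right) = - 126 \left(12 + \left(6 \left(-36\right) + 5\right)\right) = - 126 \left(12 + \left(-216 + 5\right)\right) = - 126 \left(12 - 211\right) = \left(-126\right) \left(-199\right) = 25074$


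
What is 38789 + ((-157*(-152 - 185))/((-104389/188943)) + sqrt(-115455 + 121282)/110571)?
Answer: -5947640266/104389 + sqrt(5827)/110571 ≈ -56976.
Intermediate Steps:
38789 + ((-157*(-152 - 185))/((-104389/188943)) + sqrt(-115455 + 121282)/110571) = 38789 + ((-157*(-337))/((-104389*1/188943)) + sqrt(5827)*(1/110571)) = 38789 + (52909/(-104389/188943) + sqrt(5827)/110571) = 38789 + (52909*(-188943/104389) + sqrt(5827)/110571) = 38789 + (-9996785187/104389 + sqrt(5827)/110571) = -5947640266/104389 + sqrt(5827)/110571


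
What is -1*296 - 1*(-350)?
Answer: 54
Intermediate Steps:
-1*296 - 1*(-350) = -296 + 350 = 54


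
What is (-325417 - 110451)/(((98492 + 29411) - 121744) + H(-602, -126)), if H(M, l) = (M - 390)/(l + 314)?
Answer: -20485796/289225 ≈ -70.830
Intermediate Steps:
H(M, l) = (-390 + M)/(314 + l)
(-325417 - 110451)/(((98492 + 29411) - 121744) + H(-602, -126)) = (-325417 - 110451)/(((98492 + 29411) - 121744) + (-390 - 602)/(314 - 126)) = -435868/((127903 - 121744) - 992/188) = -435868/(6159 + (1/188)*(-992)) = -435868/(6159 - 248/47) = -435868/289225/47 = -435868*47/289225 = -20485796/289225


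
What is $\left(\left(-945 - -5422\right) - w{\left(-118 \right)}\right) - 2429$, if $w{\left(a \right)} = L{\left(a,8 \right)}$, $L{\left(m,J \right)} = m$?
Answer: $2166$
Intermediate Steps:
$w{\left(a \right)} = a$
$\left(\left(-945 - -5422\right) - w{\left(-118 \right)}\right) - 2429 = \left(\left(-945 - -5422\right) - -118\right) - 2429 = \left(\left(-945 + 5422\right) + 118\right) - 2429 = \left(4477 + 118\right) - 2429 = 4595 - 2429 = 2166$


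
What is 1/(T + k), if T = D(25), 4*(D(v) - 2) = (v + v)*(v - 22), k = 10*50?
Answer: 2/1079 ≈ 0.0018536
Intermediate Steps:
k = 500
D(v) = 2 + v*(-22 + v)/2 (D(v) = 2 + ((v + v)*(v - 22))/4 = 2 + ((2*v)*(-22 + v))/4 = 2 + (2*v*(-22 + v))/4 = 2 + v*(-22 + v)/2)
T = 79/2 (T = 2 + (½)*25² - 11*25 = 2 + (½)*625 - 275 = 2 + 625/2 - 275 = 79/2 ≈ 39.500)
1/(T + k) = 1/(79/2 + 500) = 1/(1079/2) = 2/1079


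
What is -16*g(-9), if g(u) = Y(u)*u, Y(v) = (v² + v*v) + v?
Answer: 22032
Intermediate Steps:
Y(v) = v + 2*v² (Y(v) = (v² + v²) + v = 2*v² + v = v + 2*v²)
g(u) = u²*(1 + 2*u) (g(u) = (u*(1 + 2*u))*u = u²*(1 + 2*u))
-16*g(-9) = -16*(-9)²*(1 + 2*(-9)) = -1296*(1 - 18) = -1296*(-17) = -16*(-1377) = 22032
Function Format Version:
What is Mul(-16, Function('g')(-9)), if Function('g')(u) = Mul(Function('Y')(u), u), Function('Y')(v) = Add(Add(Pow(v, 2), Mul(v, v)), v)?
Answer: 22032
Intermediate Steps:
Function('Y')(v) = Add(v, Mul(2, Pow(v, 2))) (Function('Y')(v) = Add(Add(Pow(v, 2), Pow(v, 2)), v) = Add(Mul(2, Pow(v, 2)), v) = Add(v, Mul(2, Pow(v, 2))))
Function('g')(u) = Mul(Pow(u, 2), Add(1, Mul(2, u))) (Function('g')(u) = Mul(Mul(u, Add(1, Mul(2, u))), u) = Mul(Pow(u, 2), Add(1, Mul(2, u))))
Mul(-16, Function('g')(-9)) = Mul(-16, Mul(Pow(-9, 2), Add(1, Mul(2, -9)))) = Mul(-16, Mul(81, Add(1, -18))) = Mul(-16, Mul(81, -17)) = Mul(-16, -1377) = 22032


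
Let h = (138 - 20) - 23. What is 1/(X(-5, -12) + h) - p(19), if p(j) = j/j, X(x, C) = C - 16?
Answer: -66/67 ≈ -0.98507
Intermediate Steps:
X(x, C) = -16 + C
h = 95 (h = 118 - 23 = 95)
p(j) = 1
1/(X(-5, -12) + h) - p(19) = 1/((-16 - 12) + 95) - 1*1 = 1/(-28 + 95) - 1 = 1/67 - 1 = -66/67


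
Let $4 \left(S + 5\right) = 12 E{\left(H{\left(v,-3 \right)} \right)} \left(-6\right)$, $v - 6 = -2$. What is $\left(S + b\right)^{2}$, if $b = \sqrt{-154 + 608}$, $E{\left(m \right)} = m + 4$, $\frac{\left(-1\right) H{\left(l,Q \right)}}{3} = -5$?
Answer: $\left(347 - \sqrt{454}\right)^{2} \approx 1.0608 \cdot 10^{5}$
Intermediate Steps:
$v = 4$ ($v = 6 - 2 = 4$)
$H{\left(l,Q \right)} = 15$ ($H{\left(l,Q \right)} = \left(-3\right) \left(-5\right) = 15$)
$E{\left(m \right)} = 4 + m$
$b = \sqrt{454} \approx 21.307$
$S = -347$ ($S = -5 + \frac{12 \left(4 + 15\right) \left(-6\right)}{4} = -5 + \frac{12 \cdot 19 \left(-6\right)}{4} = -5 + \frac{228 \left(-6\right)}{4} = -5 + \frac{1}{4} \left(-1368\right) = -5 - 342 = -347$)
$\left(S + b\right)^{2} = \left(-347 + \sqrt{454}\right)^{2}$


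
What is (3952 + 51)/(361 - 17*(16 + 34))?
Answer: -4003/489 ≈ -8.1861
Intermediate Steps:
(3952 + 51)/(361 - 17*(16 + 34)) = 4003/(361 - 17*50) = 4003/(361 - 850) = 4003/(-489) = 4003*(-1/489) = -4003/489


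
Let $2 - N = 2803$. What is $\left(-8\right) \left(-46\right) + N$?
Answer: $-2433$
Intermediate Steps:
$N = -2801$ ($N = 2 - 2803 = -2801$)
$\left(-8\right) \left(-46\right) + N = \left(-8\right) \left(-46\right) - 2801 = 368 - 2801 = -2433$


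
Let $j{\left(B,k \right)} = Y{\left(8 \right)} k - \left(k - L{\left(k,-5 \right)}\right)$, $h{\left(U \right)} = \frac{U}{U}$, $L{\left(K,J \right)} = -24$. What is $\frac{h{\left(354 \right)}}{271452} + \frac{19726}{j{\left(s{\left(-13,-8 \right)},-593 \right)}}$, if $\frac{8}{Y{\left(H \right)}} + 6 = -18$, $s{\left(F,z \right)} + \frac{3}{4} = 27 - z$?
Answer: $\frac{4015997189}{156084900} \approx 25.73$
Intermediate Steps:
$s{\left(F,z \right)} = \frac{105}{4} - z$ ($s{\left(F,z \right)} = - \frac{3}{4} - \left(-27 + z\right) = \frac{105}{4} - z$)
$Y{\left(H \right)} = - \frac{1}{3}$ ($Y{\left(H \right)} = \frac{8}{-6 - 18} = \frac{8}{-24} = 8 \left(- \frac{1}{24}\right) = - \frac{1}{3}$)
$h{\left(U \right)} = 1$
$j{\left(B,k \right)} = -24 - \frac{4 k}{3}$ ($j{\left(B,k \right)} = - \frac{k}{3} - \left(24 + k\right) = -24 - \frac{4 k}{3}$)
$\frac{h{\left(354 \right)}}{271452} + \frac{19726}{j{\left(s{\left(-13,-8 \right)},-593 \right)}} = 1 \cdot \frac{1}{271452} + \frac{19726}{-24 - - \frac{2372}{3}} = 1 \cdot \frac{1}{271452} + \frac{19726}{-24 + \frac{2372}{3}} = \frac{1}{271452} + \frac{19726}{\frac{2300}{3}} = \frac{1}{271452} + 19726 \cdot \frac{3}{2300} = \frac{1}{271452} + \frac{29589}{1150} = \frac{4015997189}{156084900}$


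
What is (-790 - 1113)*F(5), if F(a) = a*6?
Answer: -57090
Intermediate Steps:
F(a) = 6*a
(-790 - 1113)*F(5) = (-790 - 1113)*(6*5) = -1903*30 = -57090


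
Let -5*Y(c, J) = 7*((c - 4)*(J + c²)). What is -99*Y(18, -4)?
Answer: 620928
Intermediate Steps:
Y(c, J) = -7*(-4 + c)*(J + c²)/5 (Y(c, J) = -7*(c - 4)*(J + c²)/5 = -7*(-4 + c)*(J + c²)/5)
-99*Y(18, -4) = -99*(-7/5*18³ + (28/5)*(-4) + (28/5)*18² - 7/5*(-4)*18) = -99*(-7/5*5832 - 112/5 + (28/5)*324 + 504/5) = -99*(-40824/5 - 112/5 + 9072/5 + 504/5) = -99*(-6272) = 620928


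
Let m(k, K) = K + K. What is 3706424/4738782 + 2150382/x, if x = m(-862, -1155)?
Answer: -848469139607/912215535 ≈ -930.12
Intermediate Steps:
m(k, K) = 2*K
x = -2310 (x = 2*(-1155) = -2310)
3706424/4738782 + 2150382/x = 3706424/4738782 + 2150382/(-2310) = 3706424*(1/4738782) + 2150382*(-1/2310) = 1853212/2369391 - 358397/385 = -848469139607/912215535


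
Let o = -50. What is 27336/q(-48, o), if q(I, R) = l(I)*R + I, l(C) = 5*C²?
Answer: -1139/24002 ≈ -0.047454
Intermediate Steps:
q(I, R) = I + 5*R*I² (q(I, R) = (5*I²)*R + I = 5*R*I² + I = I + 5*R*I²)
27336/q(-48, o) = 27336/((-48*(1 + 5*(-48)*(-50)))) = 27336/((-48*(1 + 12000))) = 27336/((-48*12001)) = 27336/(-576048) = 27336*(-1/576048) = -1139/24002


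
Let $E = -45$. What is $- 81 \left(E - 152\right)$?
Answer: $15957$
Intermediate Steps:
$- 81 \left(E - 152\right) = - 81 \left(-45 - 152\right) = \left(-81\right) \left(-197\right) = 15957$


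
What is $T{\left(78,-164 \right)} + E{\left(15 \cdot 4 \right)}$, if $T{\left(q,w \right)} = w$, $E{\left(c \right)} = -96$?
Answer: $-260$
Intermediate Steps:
$T{\left(78,-164 \right)} + E{\left(15 \cdot 4 \right)} = -164 - 96 = -260$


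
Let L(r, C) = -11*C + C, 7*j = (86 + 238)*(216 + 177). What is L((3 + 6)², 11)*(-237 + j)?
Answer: -13824030/7 ≈ -1.9749e+6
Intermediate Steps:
j = 127332/7 (j = ((86 + 238)*(216 + 177))/7 = (324*393)/7 = (⅐)*127332 = 127332/7 ≈ 18190.)
L(r, C) = -10*C
L((3 + 6)², 11)*(-237 + j) = (-10*11)*(-237 + 127332/7) = -110*125673/7 = -13824030/7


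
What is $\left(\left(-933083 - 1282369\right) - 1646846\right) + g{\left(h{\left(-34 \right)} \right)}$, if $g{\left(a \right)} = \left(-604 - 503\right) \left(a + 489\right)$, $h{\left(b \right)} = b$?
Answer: $-4365983$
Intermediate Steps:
$g{\left(a \right)} = -541323 - 1107 a$ ($g{\left(a \right)} = - 1107 \left(489 + a\right) = -541323 - 1107 a$)
$\left(\left(-933083 - 1282369\right) - 1646846\right) + g{\left(h{\left(-34 \right)} \right)} = \left(\left(-933083 - 1282369\right) - 1646846\right) - 503685 = \left(\left(-933083 - 1282369\right) - 1646846\right) + \left(-541323 + 37638\right) = \left(-2215452 - 1646846\right) - 503685 = -3862298 - 503685 = -4365983$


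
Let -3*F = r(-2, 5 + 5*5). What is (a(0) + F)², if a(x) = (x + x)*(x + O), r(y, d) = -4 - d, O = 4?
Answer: 1156/9 ≈ 128.44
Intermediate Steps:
a(x) = 2*x*(4 + x) (a(x) = (x + x)*(x + 4) = (2*x)*(4 + x) = 2*x*(4 + x))
F = 34/3 (F = -(-4 - (5 + 5*5))/3 = -(-4 - (5 + 25))/3 = -(-4 - 1*30)/3 = -(-4 - 30)/3 = -⅓*(-34) = 34/3 ≈ 11.333)
(a(0) + F)² = (2*0*(4 + 0) + 34/3)² = (2*0*4 + 34/3)² = (0 + 34/3)² = (34/3)² = 1156/9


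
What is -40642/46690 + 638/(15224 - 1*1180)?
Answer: -19321001/23418370 ≈ -0.82504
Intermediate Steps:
-40642/46690 + 638/(15224 - 1*1180) = -40642*1/46690 + 638/(15224 - 1180) = -2903/3335 + 638/14044 = -2903/3335 + 638*(1/14044) = -2903/3335 + 319/7022 = -19321001/23418370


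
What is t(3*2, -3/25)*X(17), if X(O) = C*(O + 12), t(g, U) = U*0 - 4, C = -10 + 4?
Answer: 696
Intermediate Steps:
C = -6
t(g, U) = -4 (t(g, U) = 0 - 4 = -4)
X(O) = -72 - 6*O (X(O) = -6*(O + 12) = -6*(12 + O) = -72 - 6*O)
t(3*2, -3/25)*X(17) = -4*(-72 - 6*17) = -4*(-72 - 102) = -4*(-174) = 696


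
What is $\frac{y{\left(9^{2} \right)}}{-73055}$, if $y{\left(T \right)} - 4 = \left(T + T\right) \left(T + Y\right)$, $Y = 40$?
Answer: $- \frac{19606}{73055} \approx -0.26837$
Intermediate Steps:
$y{\left(T \right)} = 4 + 2 T \left(40 + T\right)$ ($y{\left(T \right)} = 4 + \left(T + T\right) \left(T + 40\right) = 4 + 2 T \left(40 + T\right)$)
$\frac{y{\left(9^{2} \right)}}{-73055} = \frac{4 + 2 \left(9^{2}\right)^{2} + 80 \cdot 9^{2}}{-73055} = \left(4 + 2 \cdot 81^{2} + 80 \cdot 81\right) \left(- \frac{1}{73055}\right) = \left(4 + 2 \cdot 6561 + 6480\right) \left(- \frac{1}{73055}\right) = \left(4 + 13122 + 6480\right) \left(- \frac{1}{73055}\right) = 19606 \left(- \frac{1}{73055}\right) = - \frac{19606}{73055}$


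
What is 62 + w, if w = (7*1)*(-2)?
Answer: 48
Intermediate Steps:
w = -14 (w = 7*(-2) = -14)
62 + w = 62 - 14 = 48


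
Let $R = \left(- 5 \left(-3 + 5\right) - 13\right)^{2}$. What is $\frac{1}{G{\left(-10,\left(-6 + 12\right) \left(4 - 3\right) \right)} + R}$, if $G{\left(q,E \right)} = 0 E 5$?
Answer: $\frac{1}{529} \approx 0.0018904$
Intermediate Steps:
$R = 529$ ($R = \left(\left(-5\right) 2 - 13\right)^{2} = \left(-10 - 13\right)^{2} = \left(-23\right)^{2} = 529$)
$G{\left(q,E \right)} = 0$ ($G{\left(q,E \right)} = 0 \cdot 5 = 0$)
$\frac{1}{G{\left(-10,\left(-6 + 12\right) \left(4 - 3\right) \right)} + R} = \frac{1}{0 + 529} = \frac{1}{529}$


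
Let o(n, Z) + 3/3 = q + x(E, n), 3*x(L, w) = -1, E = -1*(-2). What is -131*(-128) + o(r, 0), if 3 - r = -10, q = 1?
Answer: 50303/3 ≈ 16768.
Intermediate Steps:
E = 2
x(L, w) = -1/3 (x(L, w) = (1/3)*(-1) = -1/3)
r = 13 (r = 3 - 1*(-10) = 3 + 10 = 13)
o(n, Z) = -1/3 (o(n, Z) = -1 + (1 - 1/3) = -1 + 2/3 = -1/3)
-131*(-128) + o(r, 0) = -131*(-128) - 1/3 = 16768 - 1/3 = 50303/3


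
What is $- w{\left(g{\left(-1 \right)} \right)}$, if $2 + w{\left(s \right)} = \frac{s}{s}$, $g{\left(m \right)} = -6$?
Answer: $1$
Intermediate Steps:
$w{\left(s \right)} = -1$ ($w{\left(s \right)} = -2 + \frac{s}{s} = -2 + 1 = -1$)
$- w{\left(g{\left(-1 \right)} \right)} = \left(-1\right) \left(-1\right) = 1$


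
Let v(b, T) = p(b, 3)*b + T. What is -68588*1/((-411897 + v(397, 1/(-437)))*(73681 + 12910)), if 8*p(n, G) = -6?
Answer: 119891824/62390237930357 ≈ 1.9216e-6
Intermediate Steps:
p(n, G) = -¾ (p(n, G) = (⅛)*(-6) = -¾)
v(b, T) = T - 3*b/4 (v(b, T) = -3*b/4 + T = T - 3*b/4)
-68588*1/((-411897 + v(397, 1/(-437)))*(73681 + 12910)) = -68588*1/((-411897 + (1/(-437) - ¾*397))*(73681 + 12910)) = -68588*1/(86591*(-411897 + (-1/437 - 1191/4))) = -68588*1/(86591*(-411897 - 520471/1748)) = -68588/(86591*(-720516427/1748)) = -68588/(-62390237930357/1748) = -68588*(-1748/62390237930357) = 119891824/62390237930357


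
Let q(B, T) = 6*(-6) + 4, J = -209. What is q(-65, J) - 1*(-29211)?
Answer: 29179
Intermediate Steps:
q(B, T) = -32 (q(B, T) = -36 + 4 = -32)
q(-65, J) - 1*(-29211) = -32 - 1*(-29211) = -32 + 29211 = 29179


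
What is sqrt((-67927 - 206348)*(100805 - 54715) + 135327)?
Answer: I*sqrt(12641199423) ≈ 1.1243e+5*I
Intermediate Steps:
sqrt((-67927 - 206348)*(100805 - 54715) + 135327) = sqrt(-274275*46090 + 135327) = sqrt(-12641334750 + 135327) = sqrt(-12641199423) = I*sqrt(12641199423)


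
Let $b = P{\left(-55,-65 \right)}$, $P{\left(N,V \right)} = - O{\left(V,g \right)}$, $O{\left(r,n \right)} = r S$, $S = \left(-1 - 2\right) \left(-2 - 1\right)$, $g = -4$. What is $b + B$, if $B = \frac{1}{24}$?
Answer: $\frac{14041}{24} \approx 585.04$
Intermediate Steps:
$S = 9$ ($S = \left(-3\right) \left(-3\right) = 9$)
$O{\left(r,n \right)} = 9 r$ ($O{\left(r,n \right)} = r 9 = 9 r$)
$B = \frac{1}{24} \approx 0.041667$
$P{\left(N,V \right)} = - 9 V$
$b = 585$ ($b = \left(-9\right) \left(-65\right) = 585$)
$b + B = 585 + \frac{1}{24} = \frac{14041}{24}$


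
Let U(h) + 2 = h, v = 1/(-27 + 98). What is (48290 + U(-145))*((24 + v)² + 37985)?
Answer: 9358489365630/5041 ≈ 1.8565e+9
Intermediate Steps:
v = 1/71 ≈ 0.014085
U(h) = -2 + h
(48290 + U(-145))*((24 + v)² + 37985) = (48290 + (-2 - 145))*((24 + 1/71)² + 37985) = (48290 - 147)*((1705/71)² + 37985) = 48143*(2907025/5041 + 37985) = 48143*(194389410/5041) = 9358489365630/5041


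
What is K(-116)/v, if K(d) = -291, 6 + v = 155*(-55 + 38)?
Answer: 291/2641 ≈ 0.11019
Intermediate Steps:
v = -2641 (v = -6 + 155*(-55 + 38) = -6 + 155*(-17) = -6 - 2635 = -2641)
K(-116)/v = -291/(-2641) = -291*(-1/2641) = 291/2641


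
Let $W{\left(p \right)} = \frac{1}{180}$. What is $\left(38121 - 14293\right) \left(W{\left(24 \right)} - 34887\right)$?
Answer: $- \frac{37407928663}{45} \approx -8.3129 \cdot 10^{8}$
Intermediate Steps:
$W{\left(p \right)} = \frac{1}{180}$
$\left(38121 - 14293\right) \left(W{\left(24 \right)} - 34887\right) = \left(38121 - 14293\right) \left(\frac{1}{180} - 34887\right) = 23828 \left(- \frac{6279659}{180}\right) = - \frac{37407928663}{45}$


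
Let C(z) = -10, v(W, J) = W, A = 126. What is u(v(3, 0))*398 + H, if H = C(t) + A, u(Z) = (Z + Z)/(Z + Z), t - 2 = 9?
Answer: 514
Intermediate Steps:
t = 11 (t = 2 + 9 = 11)
u(Z) = 1 (u(Z) = (2*Z)/((2*Z)) = (2*Z)*(1/(2*Z)) = 1)
H = 116 (H = -10 + 126 = 116)
u(v(3, 0))*398 + H = 1*398 + 116 = 398 + 116 = 514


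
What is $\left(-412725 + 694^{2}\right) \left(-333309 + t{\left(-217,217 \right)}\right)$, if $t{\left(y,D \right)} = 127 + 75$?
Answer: $-22954736477$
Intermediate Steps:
$t{\left(y,D \right)} = 202$
$\left(-412725 + 694^{2}\right) \left(-333309 + t{\left(-217,217 \right)}\right) = \left(-412725 + 694^{2}\right) \left(-333309 + 202\right) = \left(-412725 + 481636\right) \left(-333107\right) = 68911 \left(-333107\right) = -22954736477$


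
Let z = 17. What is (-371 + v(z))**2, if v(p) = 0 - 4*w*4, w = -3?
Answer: 104329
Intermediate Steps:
v(p) = 48 (v(p) = 0 - (-12)*4 = 0 - 4*(-12) = 0 + 48 = 48)
(-371 + v(z))**2 = (-371 + 48)**2 = (-323)**2 = 104329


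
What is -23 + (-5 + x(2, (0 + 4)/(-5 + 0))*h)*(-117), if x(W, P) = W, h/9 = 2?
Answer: -3650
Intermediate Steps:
h = 18 (h = 9*2 = 18)
-23 + (-5 + x(2, (0 + 4)/(-5 + 0))*h)*(-117) = -23 + (-5 + 2*18)*(-117) = -23 + (-5 + 36)*(-117) = -23 + 31*(-117) = -23 - 3627 = -3650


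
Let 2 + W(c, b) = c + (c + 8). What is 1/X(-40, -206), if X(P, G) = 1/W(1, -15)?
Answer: 8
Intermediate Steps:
W(c, b) = 6 + 2*c (W(c, b) = -2 + (c + (c + 8)) = -2 + (c + (8 + c)) = -2 + (8 + 2*c) = 6 + 2*c)
X(P, G) = 1/8 (X(P, G) = 1/(6 + 2*1) = 1/(6 + 2) = 1/8)
1/X(-40, -206) = 1/(1/8) = 8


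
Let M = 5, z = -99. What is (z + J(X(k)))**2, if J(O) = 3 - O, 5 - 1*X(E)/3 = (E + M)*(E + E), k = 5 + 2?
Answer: 154449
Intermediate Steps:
k = 7
X(E) = 15 - 6*E*(5 + E) (X(E) = 15 - 3*(E + 5)*(E + E) = 15 - 3*(5 + E)*2*E = 15 - 6*E*(5 + E))
(z + J(X(k)))**2 = (-99 + (3 - (15 - 30*7 - 6*7**2)))**2 = (-99 + (3 - (15 - 210 - 6*49)))**2 = (-99 + (3 - (15 - 210 - 294)))**2 = (-99 + (3 - 1*(-489)))**2 = (-99 + (3 + 489))**2 = (-99 + 492)**2 = 393**2 = 154449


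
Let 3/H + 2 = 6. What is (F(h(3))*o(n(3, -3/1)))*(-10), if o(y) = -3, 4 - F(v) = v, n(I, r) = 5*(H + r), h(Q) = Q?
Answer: 30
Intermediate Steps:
H = ¾ (H = 3/(-2 + 6) = 3/4 = 3*(¼) = ¾ ≈ 0.75000)
n(I, r) = 15/4 + 5*r (n(I, r) = 5*(¾ + r) = 15/4 + 5*r)
F(v) = 4 - v
(F(h(3))*o(n(3, -3/1)))*(-10) = ((4 - 1*3)*(-3))*(-10) = ((4 - 3)*(-3))*(-10) = (1*(-3))*(-10) = -3*(-10) = 30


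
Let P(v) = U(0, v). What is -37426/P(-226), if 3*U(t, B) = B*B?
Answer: -56139/25538 ≈ -2.1983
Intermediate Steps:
U(t, B) = B**2/3 (U(t, B) = (B*B)/3 = B**2/3)
P(v) = v**2/3
-37426/P(-226) = -37426/((1/3)*(-226)**2) = -37426/((1/3)*51076) = -37426/51076/3 = -37426*3/51076 = -56139/25538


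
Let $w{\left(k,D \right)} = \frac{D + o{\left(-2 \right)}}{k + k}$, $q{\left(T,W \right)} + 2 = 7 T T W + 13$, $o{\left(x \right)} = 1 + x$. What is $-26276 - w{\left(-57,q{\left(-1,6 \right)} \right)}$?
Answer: $- \frac{1497706}{57} \approx -26276.0$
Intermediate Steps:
$q{\left(T,W \right)} = 11 + 7 W T^{2}$ ($q{\left(T,W \right)} = -2 + \left(7 T T W + 13\right) = -2 + \left(7 T^{2} W + 13\right) = -2 + \left(7 W T^{2} + 13\right) = -2 + \left(13 + 7 W T^{2}\right) = 11 + 7 W T^{2}$)
$w{\left(k,D \right)} = \frac{-1 + D}{2 k}$ ($w{\left(k,D \right)} = \frac{D + \left(1 - 2\right)}{k + k} = \frac{D - 1}{2 k} = \left(-1 + D\right) \frac{1}{2 k} = \frac{-1 + D}{2 k}$)
$-26276 - w{\left(-57,q{\left(-1,6 \right)} \right)} = -26276 - \frac{-1 + \left(11 + 7 \cdot 6 \left(-1\right)^{2}\right)}{2 \left(-57\right)} = -26276 - \frac{1}{2} \left(- \frac{1}{57}\right) \left(-1 + \left(11 + 7 \cdot 6 \cdot 1\right)\right) = -26276 - \frac{1}{2} \left(- \frac{1}{57}\right) \left(-1 + \left(11 + 42\right)\right) = -26276 - \frac{1}{2} \left(- \frac{1}{57}\right) \left(-1 + 53\right) = -26276 - \frac{1}{2} \left(- \frac{1}{57}\right) 52 = -26276 - - \frac{26}{57} = -26276 + \frac{26}{57} = - \frac{1497706}{57}$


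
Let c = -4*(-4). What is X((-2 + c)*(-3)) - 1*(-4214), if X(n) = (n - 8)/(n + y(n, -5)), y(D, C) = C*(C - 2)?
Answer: 29548/7 ≈ 4221.1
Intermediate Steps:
c = 16
y(D, C) = C*(-2 + C)
X(n) = (-8 + n)/(35 + n) (X(n) = (n - 8)/(n - 5*(-2 - 5)) = (-8 + n)/(n - 5*(-7)) = (-8 + n)/(n + 35) = (-8 + n)/(35 + n))
X((-2 + c)*(-3)) - 1*(-4214) = (-8 + (-2 + 16)*(-3))/(35 + (-2 + 16)*(-3)) - 1*(-4214) = (-8 + 14*(-3))/(35 + 14*(-3)) + 4214 = (-8 - 42)/(35 - 42) + 4214 = -50/(-7) + 4214 = -⅐*(-50) + 4214 = 50/7 + 4214 = 29548/7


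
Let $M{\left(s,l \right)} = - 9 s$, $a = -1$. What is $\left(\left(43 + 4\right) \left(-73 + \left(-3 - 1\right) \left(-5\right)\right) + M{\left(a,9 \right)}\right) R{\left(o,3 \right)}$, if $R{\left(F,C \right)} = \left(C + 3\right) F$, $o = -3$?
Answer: $44676$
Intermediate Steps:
$R{\left(F,C \right)} = F \left(3 + C\right)$ ($R{\left(F,C \right)} = \left(3 + C\right) F = F \left(3 + C\right)$)
$\left(\left(43 + 4\right) \left(-73 + \left(-3 - 1\right) \left(-5\right)\right) + M{\left(a,9 \right)}\right) R{\left(o,3 \right)} = \left(\left(43 + 4\right) \left(-73 + \left(-3 - 1\right) \left(-5\right)\right) - -9\right) \left(- 3 \left(3 + 3\right)\right) = \left(47 \left(-73 - -20\right) + 9\right) \left(\left(-3\right) 6\right) = \left(47 \left(-73 + 20\right) + 9\right) \left(-18\right) = \left(47 \left(-53\right) + 9\right) \left(-18\right) = \left(-2491 + 9\right) \left(-18\right) = \left(-2482\right) \left(-18\right) = 44676$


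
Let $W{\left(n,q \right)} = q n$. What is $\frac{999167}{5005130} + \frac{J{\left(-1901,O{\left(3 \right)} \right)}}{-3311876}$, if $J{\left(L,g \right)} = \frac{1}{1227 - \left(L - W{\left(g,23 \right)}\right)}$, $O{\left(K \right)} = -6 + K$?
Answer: $\frac{389330366619273}{1950273676813420} \approx 0.19963$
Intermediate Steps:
$W{\left(n,q \right)} = n q$
$J{\left(L,g \right)} = \frac{1}{1227 - L + 23 g}$ ($J{\left(L,g \right)} = \frac{1}{1227 - \left(L - g 23\right)} = \frac{1}{1227 - \left(L - 23 g\right)} = \frac{1}{1227 - L + 23 g}$)
$\frac{999167}{5005130} + \frac{J{\left(-1901,O{\left(3 \right)} \right)}}{-3311876} = \frac{999167}{5005130} + \frac{1}{\left(1227 - -1901 + 23 \left(-6 + 3\right)\right) \left(-3311876\right)} = 999167 \cdot \frac{1}{5005130} + \frac{1}{1227 + 1901 + 23 \left(-3\right)} \left(- \frac{1}{3311876}\right) = \frac{76859}{385010} + \frac{1}{1227 + 1901 - 69} \left(- \frac{1}{3311876}\right) = \frac{76859}{385010} + \frac{1}{3059} \left(- \frac{1}{3311876}\right) = \frac{76859}{385010} - \frac{1}{10131028684} = \frac{389330366619273}{1950273676813420}$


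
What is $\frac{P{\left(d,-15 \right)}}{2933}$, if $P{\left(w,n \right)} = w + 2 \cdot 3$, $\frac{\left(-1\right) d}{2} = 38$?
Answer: $- \frac{10}{419} \approx -0.023866$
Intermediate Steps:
$d = -76$ ($d = \left(-2\right) 38 = -76$)
$P{\left(w,n \right)} = 6 + w$ ($P{\left(w,n \right)} = w + 6 = 6 + w$)
$\frac{P{\left(d,-15 \right)}}{2933} = \frac{6 - 76}{2933} = \left(-70\right) \frac{1}{2933} = - \frac{10}{419}$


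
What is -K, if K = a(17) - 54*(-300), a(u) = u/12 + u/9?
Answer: -583319/36 ≈ -16203.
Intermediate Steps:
a(u) = 7*u/36 (a(u) = u*(1/12) + u*(1/9) = u/12 + u/9 = 7*u/36)
K = 583319/36 (K = (7/36)*17 - 54*(-300) = 119/36 + 16200 = 583319/36 ≈ 16203.)
-K = -1*583319/36 = -583319/36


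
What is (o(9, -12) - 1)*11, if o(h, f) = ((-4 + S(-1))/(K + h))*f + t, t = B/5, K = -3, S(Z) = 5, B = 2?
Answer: -143/5 ≈ -28.600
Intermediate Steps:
t = ⅖ (t = 2/5 = 2*(⅕) = ⅖ ≈ 0.40000)
o(h, f) = ⅖ + f/(-3 + h) (o(h, f) = ((-4 + 5)/(-3 + h))*f + ⅖ = (1/(-3 + h))*f + ⅖ = f/(-3 + h) + ⅖ = ⅖ + f/(-3 + h))
(o(9, -12) - 1)*11 = ((-6 + 2*9 + 5*(-12))/(5*(-3 + 9)) - 1)*11 = ((⅕)*(-6 + 18 - 60)/6 - 1)*11 = ((⅕)*(⅙)*(-48) - 1)*11 = (-8/5 - 1)*11 = -13/5*11 = -143/5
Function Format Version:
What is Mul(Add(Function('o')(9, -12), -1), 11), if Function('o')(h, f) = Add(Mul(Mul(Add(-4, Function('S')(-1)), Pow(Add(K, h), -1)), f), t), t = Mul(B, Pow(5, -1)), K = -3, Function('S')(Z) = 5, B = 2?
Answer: Rational(-143, 5) ≈ -28.600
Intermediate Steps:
t = Rational(2, 5) (t = Mul(2, Pow(5, -1)) = Mul(2, Rational(1, 5)) = Rational(2, 5) ≈ 0.40000)
Function('o')(h, f) = Add(Rational(2, 5), Mul(f, Pow(Add(-3, h), -1))) (Function('o')(h, f) = Add(Mul(Mul(Add(-4, 5), Pow(Add(-3, h), -1)), f), Rational(2, 5)) = Add(Mul(Mul(1, Pow(Add(-3, h), -1)), f), Rational(2, 5)) = Add(Mul(Pow(Add(-3, h), -1), f), Rational(2, 5)) = Add(Mul(f, Pow(Add(-3, h), -1)), Rational(2, 5)) = Add(Rational(2, 5), Mul(f, Pow(Add(-3, h), -1))))
Mul(Add(Function('o')(9, -12), -1), 11) = Mul(Add(Mul(Rational(1, 5), Pow(Add(-3, 9), -1), Add(-6, Mul(2, 9), Mul(5, -12))), -1), 11) = Mul(Add(Mul(Rational(1, 5), Pow(6, -1), Add(-6, 18, -60)), -1), 11) = Mul(Add(Mul(Rational(1, 5), Rational(1, 6), -48), -1), 11) = Mul(Add(Rational(-8, 5), -1), 11) = Mul(Rational(-13, 5), 11) = Rational(-143, 5)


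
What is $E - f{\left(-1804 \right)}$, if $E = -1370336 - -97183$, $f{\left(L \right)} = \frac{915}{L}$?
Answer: $- \frac{2296767097}{1804} \approx -1.2732 \cdot 10^{6}$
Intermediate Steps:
$E = -1273153$ ($E = -1370336 + 97183 = -1273153$)
$E - f{\left(-1804 \right)} = -1273153 - \frac{915}{-1804} = -1273153 - 915 \left(- \frac{1}{1804}\right) = -1273153 - - \frac{915}{1804} = -1273153 + \frac{915}{1804} = - \frac{2296767097}{1804}$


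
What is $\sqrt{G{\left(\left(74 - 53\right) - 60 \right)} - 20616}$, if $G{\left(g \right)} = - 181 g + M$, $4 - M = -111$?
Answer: $i \sqrt{13442} \approx 115.94 i$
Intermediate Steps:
$M = 115$ ($M = 4 - -111 = 4 + 111 = 115$)
$G{\left(g \right)} = 115 - 181 g$ ($G{\left(g \right)} = - 181 g + 115 = 115 - 181 g$)
$\sqrt{G{\left(\left(74 - 53\right) - 60 \right)} - 20616} = \sqrt{\left(115 - 181 \left(\left(74 - 53\right) - 60\right)\right) - 20616} = \sqrt{\left(115 - 181 \left(21 - 60\right)\right) - 20616} = \sqrt{\left(115 - -7059\right) - 20616} = \sqrt{\left(115 + 7059\right) - 20616} = \sqrt{7174 - 20616} = \sqrt{-13442} = i \sqrt{13442}$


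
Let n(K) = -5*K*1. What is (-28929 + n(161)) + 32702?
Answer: 2968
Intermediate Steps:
n(K) = -5*K
(-28929 + n(161)) + 32702 = (-28929 - 5*161) + 32702 = (-28929 - 805) + 32702 = -29734 + 32702 = 2968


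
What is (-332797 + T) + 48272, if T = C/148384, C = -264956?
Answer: -10554805639/37096 ≈ -2.8453e+5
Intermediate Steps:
T = -66239/37096 (T = -264956/148384 = -264956*1/148384 = -66239/37096 ≈ -1.7856)
(-332797 + T) + 48272 = (-332797 - 66239/37096) + 48272 = -12345503751/37096 + 48272 = -10554805639/37096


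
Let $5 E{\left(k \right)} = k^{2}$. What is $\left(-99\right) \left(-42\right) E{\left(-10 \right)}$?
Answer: $83160$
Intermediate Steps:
$E{\left(k \right)} = \frac{k^{2}}{5}$
$\left(-99\right) \left(-42\right) E{\left(-10 \right)} = \left(-99\right) \left(-42\right) \frac{\left(-10\right)^{2}}{5} = 4158 \cdot \frac{1}{5} \cdot 100 = 4158 \cdot 20 = 83160$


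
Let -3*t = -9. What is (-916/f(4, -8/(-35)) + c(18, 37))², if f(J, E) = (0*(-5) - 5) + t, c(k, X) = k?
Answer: 226576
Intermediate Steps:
t = 3 (t = -⅓*(-9) = 3)
f(J, E) = -2 (f(J, E) = (0*(-5) - 5) + 3 = (0 - 5) + 3 = -5 + 3 = -2)
(-916/f(4, -8/(-35)) + c(18, 37))² = (-916/(-2) + 18)² = (-916*(-½) + 18)² = (458 + 18)² = 476² = 226576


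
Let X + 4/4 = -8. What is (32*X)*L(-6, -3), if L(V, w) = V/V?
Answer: -288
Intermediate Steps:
X = -9 (X = -1 - 8 = -9)
L(V, w) = 1
(32*X)*L(-6, -3) = (32*(-9))*1 = -288*1 = -288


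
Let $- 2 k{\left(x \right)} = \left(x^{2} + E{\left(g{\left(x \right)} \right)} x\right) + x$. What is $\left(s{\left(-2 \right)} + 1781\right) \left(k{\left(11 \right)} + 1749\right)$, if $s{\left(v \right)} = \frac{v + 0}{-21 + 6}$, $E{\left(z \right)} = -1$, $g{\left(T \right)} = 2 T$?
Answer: $\frac{90223309}{30} \approx 3.0074 \cdot 10^{6}$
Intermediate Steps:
$k{\left(x \right)} = - \frac{x^{2}}{2}$ ($k{\left(x \right)} = - \frac{\left(x^{2} - x\right) + x}{2} = - \frac{x^{2}}{2}$)
$s{\left(v \right)} = - \frac{v}{15}$ ($s{\left(v \right)} = \frac{v}{-15} = v \left(- \frac{1}{15}\right) = - \frac{v}{15}$)
$\left(s{\left(-2 \right)} + 1781\right) \left(k{\left(11 \right)} + 1749\right) = \left(\left(- \frac{1}{15}\right) \left(-2\right) + 1781\right) \left(- \frac{11^{2}}{2} + 1749\right) = \left(\frac{2}{15} + 1781\right) \left(\left(- \frac{1}{2}\right) 121 + 1749\right) = \frac{26717 \left(- \frac{121}{2} + 1749\right)}{15} = \frac{26717}{15} \cdot \frac{3377}{2} = \frac{90223309}{30}$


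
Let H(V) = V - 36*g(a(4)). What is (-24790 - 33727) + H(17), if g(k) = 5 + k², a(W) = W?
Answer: -59256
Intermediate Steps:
H(V) = -756 + V (H(V) = V - 36*(5 + 4²) = V - 36*(5 + 16) = V - 36*21 = V - 756 = -756 + V)
(-24790 - 33727) + H(17) = (-24790 - 33727) + (-756 + 17) = -58517 - 739 = -59256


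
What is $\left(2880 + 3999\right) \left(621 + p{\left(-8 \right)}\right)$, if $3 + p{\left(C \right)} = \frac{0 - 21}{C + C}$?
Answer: $\frac{68164011}{16} \approx 4.2602 \cdot 10^{6}$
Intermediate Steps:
$p{\left(C \right)} = -3 - \frac{21}{2 C}$ ($p{\left(C \right)} = -3 + \frac{0 - 21}{C + C} = -3 - \frac{21}{2 C}$)
$\left(2880 + 3999\right) \left(621 + p{\left(-8 \right)}\right) = \left(2880 + 3999\right) \left(621 - \left(3 + \frac{21}{2 \left(-8\right)}\right)\right) = 6879 \left(621 - \frac{27}{16}\right) = 6879 \cdot \frac{9909}{16} = \frac{68164011}{16}$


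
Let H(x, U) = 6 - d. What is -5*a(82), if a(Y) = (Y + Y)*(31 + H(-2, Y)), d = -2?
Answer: -31980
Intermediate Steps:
H(x, U) = 8 (H(x, U) = 6 - 1*(-2) = 6 + 2 = 8)
a(Y) = 78*Y (a(Y) = (Y + Y)*(31 + 8) = (2*Y)*39 = 78*Y)
-5*a(82) = -390*82 = -5*6396 = -31980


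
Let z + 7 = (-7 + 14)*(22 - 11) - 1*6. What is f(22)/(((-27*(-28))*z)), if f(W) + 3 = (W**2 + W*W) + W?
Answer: 47/2304 ≈ 0.020399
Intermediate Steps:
z = 64 (z = -7 + ((-7 + 14)*(22 - 11) - 1*6) = -7 + (7*11 - 6) = -7 + (77 - 6) = -7 + 71 = 64)
f(W) = -3 + W + 2*W**2 (f(W) = -3 + ((W**2 + W*W) + W) = -3 + ((W**2 + W**2) + W) = -3 + (2*W**2 + W) = -3 + (W + 2*W**2) = -3 + W + 2*W**2)
f(22)/(((-27*(-28))*z)) = (-3 + 22 + 2*22**2)/((-27*(-28)*64)) = (-3 + 22 + 2*484)/((756*64)) = (-3 + 22 + 968)/48384 = 987*(1/48384) = 47/2304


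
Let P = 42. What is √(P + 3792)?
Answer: 3*√426 ≈ 61.919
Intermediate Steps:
√(P + 3792) = √(42 + 3792) = √3834 = 3*√426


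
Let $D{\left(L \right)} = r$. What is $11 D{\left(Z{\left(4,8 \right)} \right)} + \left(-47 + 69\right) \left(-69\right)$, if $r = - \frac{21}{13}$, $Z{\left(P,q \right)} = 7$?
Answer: $- \frac{19965}{13} \approx -1535.8$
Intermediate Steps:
$r = - \frac{21}{13}$ ($r = \left(-21\right) \frac{1}{13} = - \frac{21}{13} \approx -1.6154$)
$D{\left(L \right)} = - \frac{21}{13}$
$11 D{\left(Z{\left(4,8 \right)} \right)} + \left(-47 + 69\right) \left(-69\right) = 11 \left(- \frac{21}{13}\right) + \left(-47 + 69\right) \left(-69\right) = - \frac{231}{13} + 22 \left(-69\right) = - \frac{231}{13} - 1518 = - \frac{19965}{13}$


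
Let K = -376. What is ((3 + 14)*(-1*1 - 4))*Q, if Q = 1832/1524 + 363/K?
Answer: -2881925/143256 ≈ -20.117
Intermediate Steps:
Q = 33905/143256 (Q = 1832/1524 + 363/(-376) = 1832*(1/1524) + 363*(-1/376) = 458/381 - 363/376 = 33905/143256 ≈ 0.23667)
((3 + 14)*(-1*1 - 4))*Q = ((3 + 14)*(-1*1 - 4))*(33905/143256) = (17*(-1 - 4))*(33905/143256) = (17*(-5))*(33905/143256) = -85*33905/143256 = -2881925/143256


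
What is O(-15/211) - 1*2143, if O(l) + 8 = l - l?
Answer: -2151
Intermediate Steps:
O(l) = -8 (O(l) = -8 + (l - l) = -8 + 0 = -8)
O(-15/211) - 1*2143 = -8 - 1*2143 = -8 - 2143 = -2151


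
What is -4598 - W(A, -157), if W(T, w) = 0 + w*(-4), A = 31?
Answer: -5226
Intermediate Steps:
W(T, w) = -4*w (W(T, w) = 0 - 4*w = -4*w)
-4598 - W(A, -157) = -4598 - (-4)*(-157) = -4598 - 1*628 = -4598 - 628 = -5226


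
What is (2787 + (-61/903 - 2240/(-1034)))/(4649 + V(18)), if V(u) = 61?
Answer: 130209356/219886821 ≈ 0.59216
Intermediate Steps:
(2787 + (-61/903 - 2240/(-1034)))/(4649 + V(18)) = (2787 + (-61/903 - 2240/(-1034)))/(4649 + 61) = (2787 + (-61*1/903 - 2240*(-1/1034)))/4710 = (2787 + (-61/903 + 1120/517))*(1/4710) = (2787 + 979823/466851)*(1/4710) = (1302093560/466851)*(1/4710) = 130209356/219886821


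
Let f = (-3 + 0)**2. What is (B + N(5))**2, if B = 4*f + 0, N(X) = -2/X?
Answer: 31684/25 ≈ 1267.4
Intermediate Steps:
f = 9 (f = (-3)**2 = 9)
B = 36 (B = 4*9 + 0 = 36 + 0 = 36)
(B + N(5))**2 = (36 - 2/5)**2 = (178/5)**2 = 31684/25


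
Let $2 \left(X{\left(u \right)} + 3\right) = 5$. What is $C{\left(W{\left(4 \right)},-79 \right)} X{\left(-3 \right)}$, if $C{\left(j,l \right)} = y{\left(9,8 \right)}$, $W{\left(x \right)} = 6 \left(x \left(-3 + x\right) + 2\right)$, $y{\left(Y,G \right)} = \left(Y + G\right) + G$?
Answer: $- \frac{25}{2} \approx -12.5$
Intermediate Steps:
$X{\left(u \right)} = - \frac{1}{2}$ ($X{\left(u \right)} = -3 + \frac{1}{2} \cdot 5 = -3 + \frac{5}{2} = - \frac{1}{2}$)
$y{\left(Y,G \right)} = Y + 2 G$ ($y{\left(Y,G \right)} = \left(G + Y\right) + G = Y + 2 G$)
$W{\left(x \right)} = 12 + 6 x \left(-3 + x\right)$ ($W{\left(x \right)} = 6 \left(2 + x \left(-3 + x\right)\right) = 12 + 6 x \left(-3 + x\right)$)
$C{\left(j,l \right)} = 25$ ($C{\left(j,l \right)} = 9 + 2 \cdot 8 = 9 + 16 = 25$)
$C{\left(W{\left(4 \right)},-79 \right)} X{\left(-3 \right)} = 25 \left(- \frac{1}{2}\right) = - \frac{25}{2}$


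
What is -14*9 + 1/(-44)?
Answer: -5545/44 ≈ -126.02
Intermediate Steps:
-14*9 + 1/(-44) = -126 - 1/44 = -5545/44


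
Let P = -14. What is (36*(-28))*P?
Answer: 14112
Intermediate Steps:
(36*(-28))*P = (36*(-28))*(-14) = -1008*(-14) = 14112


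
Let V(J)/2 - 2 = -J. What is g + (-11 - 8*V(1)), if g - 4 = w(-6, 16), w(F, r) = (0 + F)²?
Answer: 13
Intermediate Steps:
V(J) = 4 - 2*J (V(J) = 4 + 2*(-J) = 4 - 2*J)
w(F, r) = F²
g = 40 (g = 4 + (-6)² = 4 + 36 = 40)
g + (-11 - 8*V(1)) = 40 + (-11 - 8*(4 - 2*1)) = 40 + (-11 - 8*(4 - 2)) = 40 + (-11 - 8*2) = 40 + (-11 - 16) = 40 - 27 = 13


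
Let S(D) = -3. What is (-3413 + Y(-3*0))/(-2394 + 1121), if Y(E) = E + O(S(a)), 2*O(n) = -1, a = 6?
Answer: 6827/2546 ≈ 2.6815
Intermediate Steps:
O(n) = -1/2 (O(n) = (1/2)*(-1) = -1/2)
Y(E) = -1/2 + E (Y(E) = E - 1/2 = -1/2 + E)
(-3413 + Y(-3*0))/(-2394 + 1121) = (-3413 + (-1/2 - 3*0))/(-2394 + 1121) = (-3413 + (-1/2 + 0))/(-1273) = (-3413 - 1/2)*(-1/1273) = -6827/2*(-1/1273) = 6827/2546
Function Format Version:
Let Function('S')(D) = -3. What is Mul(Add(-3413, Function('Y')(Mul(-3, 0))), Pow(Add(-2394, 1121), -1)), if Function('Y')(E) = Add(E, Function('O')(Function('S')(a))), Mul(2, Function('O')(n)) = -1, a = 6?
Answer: Rational(6827, 2546) ≈ 2.6815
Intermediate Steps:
Function('O')(n) = Rational(-1, 2) (Function('O')(n) = Mul(Rational(1, 2), -1) = Rational(-1, 2))
Function('Y')(E) = Add(Rational(-1, 2), E) (Function('Y')(E) = Add(E, Rational(-1, 2)) = Add(Rational(-1, 2), E))
Mul(Add(-3413, Function('Y')(Mul(-3, 0))), Pow(Add(-2394, 1121), -1)) = Mul(Add(-3413, Add(Rational(-1, 2), Mul(-3, 0))), Pow(Add(-2394, 1121), -1)) = Mul(Add(-3413, Add(Rational(-1, 2), 0)), Pow(-1273, -1)) = Mul(Add(-3413, Rational(-1, 2)), Rational(-1, 1273)) = Mul(Rational(-6827, 2), Rational(-1, 1273)) = Rational(6827, 2546)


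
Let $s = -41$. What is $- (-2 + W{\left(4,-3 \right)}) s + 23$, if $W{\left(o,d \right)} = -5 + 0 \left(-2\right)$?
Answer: $-264$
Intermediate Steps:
$W{\left(o,d \right)} = -5$ ($W{\left(o,d \right)} = -5 + 0 = -5$)
$- (-2 + W{\left(4,-3 \right)}) s + 23 = - (-2 - 5) \left(-41\right) + 23 = \left(-1\right) \left(-7\right) \left(-41\right) + 23 = 7 \left(-41\right) + 23 = -287 + 23 = -264$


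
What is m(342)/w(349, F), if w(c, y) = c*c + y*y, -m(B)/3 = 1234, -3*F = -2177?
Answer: -16659/2917769 ≈ -0.0057095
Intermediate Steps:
F = 2177/3 (F = -⅓*(-2177) = 2177/3 ≈ 725.67)
m(B) = -3702 (m(B) = -3*1234 = -3702)
w(c, y) = c² + y²
m(342)/w(349, F) = -3702/(349² + (2177/3)²) = -3702/(121801 + 4739329/9) = -3702/5835538/9 = -3702*9/5835538 = -16659/2917769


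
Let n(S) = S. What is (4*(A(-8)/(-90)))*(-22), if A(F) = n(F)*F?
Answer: 2816/45 ≈ 62.578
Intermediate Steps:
A(F) = F**2 (A(F) = F*F = F**2)
(4*(A(-8)/(-90)))*(-22) = (4*((-8)**2/(-90)))*(-22) = (4*(64*(-1/90)))*(-22) = (4*(-32/45))*(-22) = -128/45*(-22) = 2816/45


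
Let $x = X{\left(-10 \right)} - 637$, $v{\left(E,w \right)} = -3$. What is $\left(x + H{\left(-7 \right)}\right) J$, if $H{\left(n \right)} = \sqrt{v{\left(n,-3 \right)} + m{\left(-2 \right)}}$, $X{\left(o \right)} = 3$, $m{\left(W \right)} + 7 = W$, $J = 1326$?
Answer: $-840684 + 2652 i \sqrt{3} \approx -8.4068 \cdot 10^{5} + 4593.4 i$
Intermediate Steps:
$m{\left(W \right)} = -7 + W$
$H{\left(n \right)} = 2 i \sqrt{3}$ ($H{\left(n \right)} = \sqrt{-3 - 9} = \sqrt{-12} = 2 i \sqrt{3}$)
$x = -634$ ($x = 3 - 637 = -634$)
$\left(x + H{\left(-7 \right)}\right) J = \left(-634 + 2 i \sqrt{3}\right) 1326 = -840684 + 2652 i \sqrt{3}$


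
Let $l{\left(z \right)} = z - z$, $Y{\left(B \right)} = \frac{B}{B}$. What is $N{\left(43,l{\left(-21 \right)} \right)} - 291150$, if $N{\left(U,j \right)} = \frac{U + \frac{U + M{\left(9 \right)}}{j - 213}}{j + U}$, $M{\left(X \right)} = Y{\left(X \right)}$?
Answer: $- \frac{2666633735}{9159} \approx -2.9115 \cdot 10^{5}$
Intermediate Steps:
$Y{\left(B \right)} = 1$
$M{\left(X \right)} = 1$
$l{\left(z \right)} = 0$
$N{\left(U,j \right)} = \frac{U + \frac{1 + U}{-213 + j}}{U + j}$ ($N{\left(U,j \right)} = \frac{U + \frac{U + 1}{j - 213}}{j + U} = \frac{U + \frac{1 + U}{-213 + j}}{U + j}$)
$N{\left(43,l{\left(-21 \right)} \right)} - 291150 = \frac{1 - 9116 + 43 \cdot 0}{0^{2} - 9159 - 0 + 43 \cdot 0} - 291150 = \frac{1 - 9116 + 0}{0 - 9159 + 0 + 0} - 291150 = \frac{1}{-9159} \left(-9115\right) - 291150 = \left(- \frac{1}{9159}\right) \left(-9115\right) - 291150 = \frac{9115}{9159} - 291150 = - \frac{2666633735}{9159}$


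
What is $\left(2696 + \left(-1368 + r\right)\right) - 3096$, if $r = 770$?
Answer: $-998$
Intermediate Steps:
$\left(2696 + \left(-1368 + r\right)\right) - 3096 = \left(2696 + \left(-1368 + 770\right)\right) - 3096 = \left(2696 - 598\right) - 3096 = 2098 - 3096 = -998$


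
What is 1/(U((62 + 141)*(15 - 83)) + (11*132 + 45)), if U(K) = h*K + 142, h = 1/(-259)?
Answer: 37/62615 ≈ 0.00059091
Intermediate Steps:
h = -1/259 ≈ -0.0038610
U(K) = 142 - K/259 (U(K) = -K/259 + 142 = 142 - K/259)
1/(U((62 + 141)*(15 - 83)) + (11*132 + 45)) = 1/((142 - (62 + 141)*(15 - 83)/259) + (11*132 + 45)) = 1/((142 - 29*(-68)/37) + (1452 + 45)) = 1/((142 - 1/259*(-13804)) + 1497) = 1/((142 + 1972/37) + 1497) = 1/(7226/37 + 1497) = 1/(62615/37) = 37/62615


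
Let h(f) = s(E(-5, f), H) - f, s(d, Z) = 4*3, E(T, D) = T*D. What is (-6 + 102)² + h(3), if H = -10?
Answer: 9225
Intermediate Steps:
E(T, D) = D*T
s(d, Z) = 12
h(f) = 12 - f
(-6 + 102)² + h(3) = (-6 + 102)² + (12 - 1*3) = 96² + (12 - 3) = 9216 + 9 = 9225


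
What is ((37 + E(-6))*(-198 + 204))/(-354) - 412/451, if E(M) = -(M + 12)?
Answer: -38289/26609 ≈ -1.4389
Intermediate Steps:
E(M) = -12 - M (E(M) = -(12 + M) = -12 - M)
((37 + E(-6))*(-198 + 204))/(-354) - 412/451 = ((37 + (-12 - 1*(-6)))*(-198 + 204))/(-354) - 412/451 = ((37 + (-12 + 6))*6)*(-1/354) - 412*1/451 = ((37 - 6)*6)*(-1/354) - 412/451 = (31*6)*(-1/354) - 412/451 = 186*(-1/354) - 412/451 = -31/59 - 412/451 = -38289/26609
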